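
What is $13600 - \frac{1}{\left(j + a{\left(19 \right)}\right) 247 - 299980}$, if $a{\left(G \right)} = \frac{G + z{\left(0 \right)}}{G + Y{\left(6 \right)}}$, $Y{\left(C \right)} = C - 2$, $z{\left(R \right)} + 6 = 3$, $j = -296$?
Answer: $\frac{116649430423}{8577164} \approx 13600.0$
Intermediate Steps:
$z{\left(R \right)} = -3$ ($z{\left(R \right)} = -6 + 3 = -3$)
$Y{\left(C \right)} = -2 + C$
$a{\left(G \right)} = \frac{-3 + G}{4 + G}$ ($a{\left(G \right)} = \frac{G - 3}{G + \left(-2 + 6\right)} = \frac{-3 + G}{G + 4} = \frac{-3 + G}{4 + G}$)
$13600 - \frac{1}{\left(j + a{\left(19 \right)}\right) 247 - 299980} = 13600 - \frac{1}{\left(-296 + \frac{-3 + 19}{4 + 19}\right) 247 - 299980} = 13600 - \frac{1}{\left(-296 + \frac{1}{23} \cdot 16\right) 247 - 299980} = 13600 - \frac{1}{\left(-296 + \frac{16}{23}\right) 247 - 299980} = 13600 - \frac{1}{\left(- \frac{6792}{23}\right) 247 - 299980} = 13600 - \frac{1}{- \frac{1677624}{23} - 299980} = 13600 - \frac{1}{- \frac{8577164}{23}} = 13600 - - \frac{23}{8577164} = 13600 + \frac{23}{8577164} = \frac{116649430423}{8577164}$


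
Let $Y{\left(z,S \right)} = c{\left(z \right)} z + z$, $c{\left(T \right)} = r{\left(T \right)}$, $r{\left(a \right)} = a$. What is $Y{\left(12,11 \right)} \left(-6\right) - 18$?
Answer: $-954$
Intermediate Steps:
$c{\left(T \right)} = T$
$Y{\left(z,S \right)} = z + z^{2}$ ($Y{\left(z,S \right)} = z z + z = z^{2} + z = z + z^{2}$)
$Y{\left(12,11 \right)} \left(-6\right) - 18 = 12 \left(1 + 12\right) \left(-6\right) - 18 = 12 \cdot 13 \left(-6\right) - 18 = 156 \left(-6\right) - 18 = -936 - 18 = -954$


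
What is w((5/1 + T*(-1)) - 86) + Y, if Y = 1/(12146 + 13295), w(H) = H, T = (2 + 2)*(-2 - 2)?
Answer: -1653664/25441 ≈ -65.000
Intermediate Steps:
T = -16 (T = 4*(-4) = -16)
Y = 1/25441 ≈ 3.9307e-5
w((5/1 + T*(-1)) - 86) + Y = ((5/1 - 16*(-1)) - 86) + 1/25441 = ((5*1 + 16) - 86) + 1/25441 = ((5 + 16) - 86) + 1/25441 = (21 - 86) + 1/25441 = -65 + 1/25441 = -1653664/25441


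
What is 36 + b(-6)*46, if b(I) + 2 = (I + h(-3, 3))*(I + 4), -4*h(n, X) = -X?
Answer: 427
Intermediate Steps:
h(n, X) = X/4 (h(n, X) = -(-1)*X/4 = X/4)
b(I) = -2 + (4 + I)*(3/4 + I) (b(I) = -2 + (I + (1/4)*3)*(I + 4) = -2 + (I + 3/4)*(4 + I) = -2 + (3/4 + I)*(4 + I) = -2 + (4 + I)*(3/4 + I))
36 + b(-6)*46 = 36 + (1 + (-6)**2 + (19/4)*(-6))*46 = 36 + (1 + 36 - 57/2)*46 = 36 + (17/2)*46 = 36 + 391 = 427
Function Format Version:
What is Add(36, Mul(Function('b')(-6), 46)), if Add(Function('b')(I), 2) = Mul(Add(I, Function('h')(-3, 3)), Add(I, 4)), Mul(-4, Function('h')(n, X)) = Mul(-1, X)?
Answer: 427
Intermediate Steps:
Function('h')(n, X) = Mul(Rational(1, 4), X) (Function('h')(n, X) = Mul(Rational(-1, 4), Mul(-1, X)) = Mul(Rational(1, 4), X))
Function('b')(I) = Add(-2, Mul(Add(4, I), Add(Rational(3, 4), I))) (Function('b')(I) = Add(-2, Mul(Add(I, Mul(Rational(1, 4), 3)), Add(I, 4))) = Add(-2, Mul(Add(I, Rational(3, 4)), Add(4, I))) = Add(-2, Mul(Add(Rational(3, 4), I), Add(4, I))) = Add(-2, Mul(Add(4, I), Add(Rational(3, 4), I))))
Add(36, Mul(Function('b')(-6), 46)) = Add(36, Mul(Add(1, Pow(-6, 2), Mul(Rational(19, 4), -6)), 46)) = Add(36, Mul(Add(1, 36, Rational(-57, 2)), 46)) = Add(36, Mul(Rational(17, 2), 46)) = Add(36, 391) = 427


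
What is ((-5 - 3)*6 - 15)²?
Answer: 3969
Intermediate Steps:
((-5 - 3)*6 - 15)² = (-8*6 - 15)² = (-48 - 15)² = (-63)² = 3969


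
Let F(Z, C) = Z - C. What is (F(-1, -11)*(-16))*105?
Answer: -16800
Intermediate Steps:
(F(-1, -11)*(-16))*105 = ((-1 - 1*(-11))*(-16))*105 = ((-1 + 11)*(-16))*105 = (10*(-16))*105 = -160*105 = -16800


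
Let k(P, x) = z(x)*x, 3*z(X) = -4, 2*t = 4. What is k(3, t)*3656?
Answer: -29248/3 ≈ -9749.3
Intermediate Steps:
t = 2 (t = (½)*4 = 2)
z(X) = -4/3 (z(X) = (⅓)*(-4) = -4/3)
k(P, x) = -4*x/3
k(3, t)*3656 = -4/3*2*3656 = -8/3*3656 = -29248/3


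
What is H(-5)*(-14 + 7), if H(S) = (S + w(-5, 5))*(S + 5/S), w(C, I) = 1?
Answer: -168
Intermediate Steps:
H(S) = (1 + S)*(S + 5/S) (H(S) = (S + 1)*(S + 5/S) = (1 + S)*(S + 5/S))
H(-5)*(-14 + 7) = (5 - 5 + (-5)² + 5/(-5))*(-14 + 7) = (5 - 5 + 25 + 5*(-⅕))*(-7) = (5 - 5 + 25 - 1)*(-7) = 24*(-7) = -168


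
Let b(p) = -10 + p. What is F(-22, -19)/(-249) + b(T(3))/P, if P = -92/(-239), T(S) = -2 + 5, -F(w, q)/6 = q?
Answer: -142355/7636 ≈ -18.643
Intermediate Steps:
F(w, q) = -6*q
T(S) = 3
P = 92/239 (P = -92*(-1/239) = 92/239 ≈ 0.38494)
F(-22, -19)/(-249) + b(T(3))/P = -6*(-19)/(-249) + (-10 + 3)/(92/239) = 114*(-1/249) - 7*239/92 = -38/83 - 1673/92 = -142355/7636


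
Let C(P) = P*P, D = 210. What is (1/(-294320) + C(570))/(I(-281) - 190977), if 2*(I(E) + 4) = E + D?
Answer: -95624567999/56219976280 ≈ -1.7009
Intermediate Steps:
C(P) = P²
I(E) = 101 + E/2 (I(E) = -4 + (E + 210)/2 = -4 + (210 + E)/2 = -4 + (105 + E/2) = 101 + E/2)
(1/(-294320) + C(570))/(I(-281) - 190977) = (1/(-294320) + 570²)/((101 + (½)*(-281)) - 190977) = (-1/294320 + 324900)/((101 - 281/2) - 190977) = 95624567999/(294320*(-79/2 - 190977)) = 95624567999/(294320*(-382033/2)) = (95624567999/294320)*(-2/382033) = -95624567999/56219976280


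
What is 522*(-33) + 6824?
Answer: -10402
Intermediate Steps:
522*(-33) + 6824 = -17226 + 6824 = -10402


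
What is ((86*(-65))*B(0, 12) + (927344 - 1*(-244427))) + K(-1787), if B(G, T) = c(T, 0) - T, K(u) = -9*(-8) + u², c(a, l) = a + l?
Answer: 4365212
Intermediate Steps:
K(u) = 72 + u²
B(G, T) = 0 (B(G, T) = (T + 0) - T = T - T = 0)
((86*(-65))*B(0, 12) + (927344 - 1*(-244427))) + K(-1787) = ((86*(-65))*0 + (927344 - 1*(-244427))) + (72 + (-1787)²) = (-5590*0 + (927344 + 244427)) + (72 + 3193369) = (0 + 1171771) + 3193441 = 1171771 + 3193441 = 4365212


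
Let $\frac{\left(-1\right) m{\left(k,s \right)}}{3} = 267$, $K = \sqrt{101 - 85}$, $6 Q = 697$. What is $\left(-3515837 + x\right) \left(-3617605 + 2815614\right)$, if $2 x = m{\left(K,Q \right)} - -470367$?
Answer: $2631375778514$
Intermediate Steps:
$Q = \frac{697}{6}$ ($Q = \frac{1}{6} \cdot 697 = \frac{697}{6} \approx 116.17$)
$K = 4$ ($K = \sqrt{16} = 4$)
$m{\left(k,s \right)} = -801$ ($m{\left(k,s \right)} = \left(-3\right) 267 = -801$)
$x = 234783$ ($x = \frac{-801 - -470367}{2} = \frac{-801 + 470367}{2} = \frac{1}{2} \cdot 469566 = 234783$)
$\left(-3515837 + x\right) \left(-3617605 + 2815614\right) = \left(-3515837 + 234783\right) \left(-3617605 + 2815614\right) = \left(-3281054\right) \left(-801991\right) = 2631375778514$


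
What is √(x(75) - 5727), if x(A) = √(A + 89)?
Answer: √(-5727 + 2*√41) ≈ 75.592*I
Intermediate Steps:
x(A) = √(89 + A)
√(x(75) - 5727) = √(√(89 + 75) - 5727) = √(√164 - 5727) = √(2*√41 - 5727) = √(-5727 + 2*√41)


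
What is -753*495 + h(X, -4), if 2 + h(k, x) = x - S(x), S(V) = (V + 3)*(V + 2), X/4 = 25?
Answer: -372743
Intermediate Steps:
X = 100 (X = 4*25 = 100)
S(V) = (2 + V)*(3 + V) (S(V) = (3 + V)*(2 + V) = (2 + V)*(3 + V))
h(k, x) = -8 - x² - 4*x (h(k, x) = -2 + (x - (6 + x² + 5*x)) = -2 + (x + (-6 - x² - 5*x)) = -2 + (-6 - x² - 4*x) = -8 - x² - 4*x)
-753*495 + h(X, -4) = -753*495 + (-8 - 1*(-4)² - 4*(-4)) = -372735 + (-8 - 1*16 + 16) = -372735 + (-8 - 16 + 16) = -372735 - 8 = -372743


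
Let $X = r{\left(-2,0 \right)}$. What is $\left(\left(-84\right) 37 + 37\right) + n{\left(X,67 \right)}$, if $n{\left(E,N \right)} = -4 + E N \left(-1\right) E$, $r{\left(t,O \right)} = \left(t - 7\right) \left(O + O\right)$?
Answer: $-3075$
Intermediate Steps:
$r{\left(t,O \right)} = 2 O \left(-7 + t\right)$ ($r{\left(t,O \right)} = \left(-7 + t\right) 2 O = 2 O \left(-7 + t\right)$)
$X = 0$ ($X = 2 \cdot 0 \left(-7 - 2\right) = 2 \cdot 0 \left(-9\right) = 0$)
$n{\left(E,N \right)} = -4 - N E^{2}$ ($n{\left(E,N \right)} = -4 + - E N E = -4 - N E^{2}$)
$\left(\left(-84\right) 37 + 37\right) + n{\left(X,67 \right)} = \left(\left(-84\right) 37 + 37\right) - \left(4 + 67 \cdot 0^{2}\right) = \left(-3108 + 37\right) - \left(4 + 67 \cdot 0\right) = -3071 + \left(-4 + 0\right) = -3071 - 4 = -3075$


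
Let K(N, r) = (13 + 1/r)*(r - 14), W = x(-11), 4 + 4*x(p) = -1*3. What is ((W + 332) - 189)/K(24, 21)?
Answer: 1695/1096 ≈ 1.5465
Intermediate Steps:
x(p) = -7/4 (x(p) = -1 + (-1*3)/4 = -1 + (¼)*(-3) = -1 - ¾ = -7/4)
W = -7/4 ≈ -1.7500
K(N, r) = (-14 + r)*(13 + 1/r) (K(N, r) = (13 + 1/r)*(-14 + r) = (-14 + r)*(13 + 1/r))
((W + 332) - 189)/K(24, 21) = ((-7/4 + 332) - 189)/(-181 - 14/21 + 13*21) = (1321/4 - 189)/(-181 - 14*1/21 + 273) = 565/(4*(-181 - ⅔ + 273)) = 565/(4*(274/3)) = (565/4)*(3/274) = 1695/1096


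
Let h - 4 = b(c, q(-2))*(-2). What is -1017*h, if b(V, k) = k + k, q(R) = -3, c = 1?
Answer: -16272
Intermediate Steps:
b(V, k) = 2*k
h = 16 (h = 4 + (2*(-3))*(-2) = 4 - 6*(-2) = 4 + 12 = 16)
-1017*h = -1017*16 = -16272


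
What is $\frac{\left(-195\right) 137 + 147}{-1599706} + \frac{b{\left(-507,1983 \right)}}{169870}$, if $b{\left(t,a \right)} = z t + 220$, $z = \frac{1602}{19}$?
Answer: $- \frac{301716955241}{1290774776545} \approx -0.23375$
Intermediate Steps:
$z = \frac{1602}{19}$ ($z = 1602 \cdot \frac{1}{19} = \frac{1602}{19} \approx 84.316$)
$b{\left(t,a \right)} = 220 + \frac{1602 t}{19}$ ($b{\left(t,a \right)} = \frac{1602 t}{19} + 220 = 220 + \frac{1602 t}{19}$)
$\frac{\left(-195\right) 137 + 147}{-1599706} + \frac{b{\left(-507,1983 \right)}}{169870} = \frac{\left(-195\right) 137 + 147}{-1599706} + \frac{220 + \frac{1602}{19} \left(-507\right)}{169870} = \left(-26715 + 147\right) \left(- \frac{1}{1599706}\right) + \left(220 - \frac{812214}{19}\right) \frac{1}{169870} = \left(-26568\right) \left(- \frac{1}{1599706}\right) - \frac{404017}{1613765} = \frac{13284}{799853} - \frac{404017}{1613765} = - \frac{301716955241}{1290774776545}$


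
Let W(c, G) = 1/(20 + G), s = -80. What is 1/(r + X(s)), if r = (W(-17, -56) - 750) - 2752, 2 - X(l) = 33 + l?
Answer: -36/124309 ≈ -0.00028960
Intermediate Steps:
X(l) = -31 - l (X(l) = 2 - (33 + l) = 2 + (-33 - l) = -31 - l)
r = -126073/36 (r = (1/(20 - 56) - 750) - 2752 = (1/(-36) - 750) - 2752 = (-1/36 - 750) - 2752 = -27001/36 - 2752 = -126073/36 ≈ -3502.0)
1/(r + X(s)) = 1/(-126073/36 + (-31 - 1*(-80))) = 1/(-126073/36 + (-31 + 80)) = 1/(-126073/36 + 49) = 1/(-124309/36) = -36/124309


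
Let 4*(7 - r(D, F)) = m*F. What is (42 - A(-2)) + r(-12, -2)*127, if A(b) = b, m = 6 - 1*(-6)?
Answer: 1695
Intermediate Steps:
m = 12 (m = 6 + 6 = 12)
r(D, F) = 7 - 3*F
(42 - A(-2)) + r(-12, -2)*127 = (42 - 1*(-2)) + (7 - 3*(-2))*127 = (42 + 2) + (7 + 6)*127 = 44 + 13*127 = 44 + 1651 = 1695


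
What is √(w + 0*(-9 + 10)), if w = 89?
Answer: √89 ≈ 9.4340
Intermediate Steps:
√(w + 0*(-9 + 10)) = √(89 + 0*(-9 + 10)) = √(89 + 0*1) = √(89 + 0) = √89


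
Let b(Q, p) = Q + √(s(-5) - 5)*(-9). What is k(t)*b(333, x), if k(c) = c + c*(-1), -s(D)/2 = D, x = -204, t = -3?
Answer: 0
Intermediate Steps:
s(D) = -2*D
k(c) = 0 (k(c) = c - c = 0)
b(Q, p) = Q - 9*√5 (b(Q, p) = Q + √(-2*(-5) - 5)*(-9) = Q + √(10 - 5)*(-9) = Q + √5*(-9) = Q - 9*√5)
k(t)*b(333, x) = 0*(333 - 9*√5) = 0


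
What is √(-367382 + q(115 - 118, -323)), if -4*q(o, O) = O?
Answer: 3*I*√163245/2 ≈ 606.05*I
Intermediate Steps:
q(o, O) = -O/4
√(-367382 + q(115 - 118, -323)) = √(-367382 - ¼*(-323)) = √(-367382 + 323/4) = √(-1469205/4) = 3*I*√163245/2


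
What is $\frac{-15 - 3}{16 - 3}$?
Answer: $- \frac{18}{13} \approx -1.3846$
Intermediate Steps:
$\frac{-15 - 3}{16 - 3} = - \frac{18}{13}$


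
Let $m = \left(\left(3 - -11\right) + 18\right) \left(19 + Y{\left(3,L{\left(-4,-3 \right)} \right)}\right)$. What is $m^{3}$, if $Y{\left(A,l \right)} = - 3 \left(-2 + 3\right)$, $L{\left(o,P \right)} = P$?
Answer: $134217728$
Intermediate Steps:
$Y{\left(A,l \right)} = -3$ ($Y{\left(A,l \right)} = \left(-3\right) 1 = -3$)
$m = 512$ ($m = \left(\left(3 - -11\right) + 18\right) \left(19 - 3\right) = \left(\left(3 + 11\right) + 18\right) 16 = \left(14 + 18\right) 16 = 32 \cdot 16 = 512$)
$m^{3} = 512^{3} = 134217728$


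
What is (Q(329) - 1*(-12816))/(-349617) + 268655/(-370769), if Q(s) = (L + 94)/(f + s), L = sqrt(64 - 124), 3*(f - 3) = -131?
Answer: -28452229186531/37375826944715 - 2*I*sqrt(15)/100806235 ≈ -0.76125 - 7.684e-8*I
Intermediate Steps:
f = -122/3 (f = 3 + (1/3)*(-131) = 3 - 131/3 = -122/3 ≈ -40.667)
L = 2*I*sqrt(15) (L = sqrt(-60) = 2*I*sqrt(15) ≈ 7.746*I)
Q(s) = (94 + 2*I*sqrt(15))/(-122/3 + s) (Q(s) = (2*I*sqrt(15) + 94)/(-122/3 + s) = (94 + 2*I*sqrt(15))/(-122/3 + s))
(Q(329) - 1*(-12816))/(-349617) + 268655/(-370769) = (6*(47 + I*sqrt(15))/(-122 + 3*329) - 1*(-12816))/(-349617) + 268655/(-370769) = (6*(47 + I*sqrt(15))/(-122 + 987) + 12816)*(-1/349617) + 268655*(-1/370769) = (6*(47 + I*sqrt(15))/865 + 12816)*(-1/349617) - 268655/370769 = (6*(1/865)*(47 + I*sqrt(15)) + 12816)*(-1/349617) - 268655/370769 = ((282/865 + 6*I*sqrt(15)/865) + 12816)*(-1/349617) - 268655/370769 = (11086122/865 + 6*I*sqrt(15)/865)*(-1/349617) - 268655/370769 = (-3695374/100806235 - 2*I*sqrt(15)/100806235) - 268655/370769 = -28452229186531/37375826944715 - 2*I*sqrt(15)/100806235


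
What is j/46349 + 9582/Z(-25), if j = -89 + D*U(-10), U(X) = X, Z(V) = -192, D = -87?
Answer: -73994361/1483168 ≈ -49.889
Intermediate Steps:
j = 781 (j = -89 - 87*(-10) = -89 + 870 = 781)
j/46349 + 9582/Z(-25) = 781/46349 + 9582/(-192) = 781*(1/46349) + 9582*(-1/192) = 781/46349 - 1597/32 = -73994361/1483168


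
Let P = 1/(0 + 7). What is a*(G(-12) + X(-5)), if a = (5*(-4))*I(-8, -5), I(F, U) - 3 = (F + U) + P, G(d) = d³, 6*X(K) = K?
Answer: -2385790/7 ≈ -3.4083e+5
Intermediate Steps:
X(K) = K/6
P = ⅐ (P = 1/7 = ⅐ ≈ 0.14286)
I(F, U) = 22/7 + F + U (I(F, U) = 3 + ((F + U) + ⅐) = 3 + (⅐ + F + U) = 22/7 + F + U)
a = 1380/7 (a = (5*(-4))*(22/7 - 8 - 5) = -20*(-69/7) = 1380/7 ≈ 197.14)
a*(G(-12) + X(-5)) = 1380*((-12)³ + (⅙)*(-5))/7 = 1380*(-1728 - ⅚)/7 = (1380/7)*(-10373/6) = -2385790/7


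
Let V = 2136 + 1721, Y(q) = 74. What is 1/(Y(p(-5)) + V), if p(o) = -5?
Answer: 1/3931 ≈ 0.00025439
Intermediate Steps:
V = 3857
1/(Y(p(-5)) + V) = 1/(74 + 3857) = 1/3931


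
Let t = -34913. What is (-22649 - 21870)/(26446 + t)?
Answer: 44519/8467 ≈ 5.2579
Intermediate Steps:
(-22649 - 21870)/(26446 + t) = (-22649 - 21870)/(26446 - 34913) = -44519/(-8467) = -44519*(-1/8467) = 44519/8467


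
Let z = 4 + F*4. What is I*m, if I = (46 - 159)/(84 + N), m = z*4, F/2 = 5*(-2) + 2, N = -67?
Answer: 27120/17 ≈ 1595.3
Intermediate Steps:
F = -16 (F = 2*(5*(-2) + 2) = 2*(-10 + 2) = 2*(-8) = -16)
z = -60 (z = 4 - 16*4 = 4 - 64 = -60)
m = -240 (m = -60*4 = -240)
I = -113/17 (I = (46 - 159)/(84 - 67) = -113/17 ≈ -6.6471)
I*m = -113/17*(-240) = 27120/17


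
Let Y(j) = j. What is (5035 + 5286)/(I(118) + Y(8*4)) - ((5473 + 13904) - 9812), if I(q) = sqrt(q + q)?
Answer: -1801737/197 - 10321*sqrt(59)/394 ≈ -9347.1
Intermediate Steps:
I(q) = sqrt(2)*sqrt(q) (I(q) = sqrt(2*q) = sqrt(2)*sqrt(q))
(5035 + 5286)/(I(118) + Y(8*4)) - ((5473 + 13904) - 9812) = (5035 + 5286)/(sqrt(2)*sqrt(118) + 8*4) - ((5473 + 13904) - 9812) = 10321/(2*sqrt(59) + 32) - (19377 - 9812) = 10321/(32 + 2*sqrt(59)) - 1*9565 = 10321/(32 + 2*sqrt(59)) - 9565 = -9565 + 10321/(32 + 2*sqrt(59))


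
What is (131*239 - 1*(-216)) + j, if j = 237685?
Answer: 269210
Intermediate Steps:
(131*239 - 1*(-216)) + j = (131*239 - 1*(-216)) + 237685 = (31309 + 216) + 237685 = 31525 + 237685 = 269210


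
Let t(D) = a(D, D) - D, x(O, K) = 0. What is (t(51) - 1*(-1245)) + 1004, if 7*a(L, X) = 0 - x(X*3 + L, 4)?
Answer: 2198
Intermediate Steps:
a(L, X) = 0 (a(L, X) = (0 - 1*0)/7 = (0 + 0)/7 = (⅐)*0 = 0)
t(D) = -D (t(D) = 0 - D = -D)
(t(51) - 1*(-1245)) + 1004 = (-1*51 - 1*(-1245)) + 1004 = (-51 + 1245) + 1004 = 1194 + 1004 = 2198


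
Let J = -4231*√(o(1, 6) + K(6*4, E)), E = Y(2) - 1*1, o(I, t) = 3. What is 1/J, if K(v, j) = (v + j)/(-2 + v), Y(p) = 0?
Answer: -√1958/376559 ≈ -0.00011751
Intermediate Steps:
E = -1 (E = 0 - 1*1 = 0 - 1 = -1)
K(v, j) = (j + v)/(-2 + v)
J = -4231*√1958/22 (J = -4231*√(3 + (-1 + 6*4)/(-2 + 6*4)) = -4231*√(3 + (-1 + 24)/(-2 + 24)) = -4231*√(3 + 23/22) = -4231*√1958/22 ≈ -8509.9)
1/J = 1/(-4231*√1958/22) = -√1958/376559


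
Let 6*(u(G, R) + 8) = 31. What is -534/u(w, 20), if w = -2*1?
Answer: 3204/17 ≈ 188.47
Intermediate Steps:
w = -2
u(G, R) = -17/6 (u(G, R) = -8 + (1/6)*31 = -8 + 31/6 = -17/6)
-534/u(w, 20) = -534/(-17/6) = -534*(-6/17) = 3204/17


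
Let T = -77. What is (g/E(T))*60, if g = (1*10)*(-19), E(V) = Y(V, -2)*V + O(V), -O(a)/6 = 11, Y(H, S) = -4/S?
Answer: 570/11 ≈ 51.818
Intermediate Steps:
O(a) = -66 (O(a) = -6*11 = -66)
E(V) = -66 + 2*V (E(V) = (-4/(-2))*V - 66 = (-4*(-½))*V - 66 = 2*V - 66 = -66 + 2*V)
g = -190 (g = 10*(-19) = -190)
(g/E(T))*60 = -190/(-66 + 2*(-77))*60 = -190/(-66 - 154)*60 = -190/(-220)*60 = -190*(-1/220)*60 = (19/22)*60 = 570/11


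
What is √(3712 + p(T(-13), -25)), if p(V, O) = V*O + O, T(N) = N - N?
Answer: √3687 ≈ 60.721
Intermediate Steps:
T(N) = 0
p(V, O) = O + O*V (p(V, O) = O*V + O = O + O*V)
√(3712 + p(T(-13), -25)) = √(3712 - 25*(1 + 0)) = √(3712 - 25*1) = √(3712 - 25) = √3687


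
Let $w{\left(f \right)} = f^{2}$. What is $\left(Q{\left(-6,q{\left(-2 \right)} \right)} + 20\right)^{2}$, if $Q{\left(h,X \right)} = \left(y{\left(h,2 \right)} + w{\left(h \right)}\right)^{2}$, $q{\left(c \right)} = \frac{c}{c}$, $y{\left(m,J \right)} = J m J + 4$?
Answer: $76176$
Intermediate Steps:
$y{\left(m,J \right)} = 4 + m J^{2}$ ($y{\left(m,J \right)} = m J^{2} + 4 = 4 + m J^{2}$)
$q{\left(c \right)} = 1$
$Q{\left(h,X \right)} = \left(4 + h^{2} + 4 h\right)^{2}$ ($Q{\left(h,X \right)} = \left(\left(4 + h 2^{2}\right) + h^{2}\right)^{2} = \left(\left(4 + h 4\right) + h^{2}\right)^{2} = \left(\left(4 + 4 h\right) + h^{2}\right)^{2} = \left(4 + h^{2} + 4 h\right)^{2}$)
$\left(Q{\left(-6,q{\left(-2 \right)} \right)} + 20\right)^{2} = \left(\left(4 + \left(-6\right)^{2} + 4 \left(-6\right)\right)^{2} + 20\right)^{2} = \left(\left(4 + 36 - 24\right)^{2} + 20\right)^{2} = \left(16^{2} + 20\right)^{2} = \left(256 + 20\right)^{2} = 276^{2} = 76176$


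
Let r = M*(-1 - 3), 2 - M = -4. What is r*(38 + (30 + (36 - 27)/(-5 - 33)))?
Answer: -30900/19 ≈ -1626.3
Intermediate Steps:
M = 6 (M = 2 - 1*(-4) = 2 + 4 = 6)
r = -24 (r = 6*(-1 - 3) = 6*(-4) = -24)
r*(38 + (30 + (36 - 27)/(-5 - 33))) = -24*(38 + (30 + (36 - 27)/(-5 - 33))) = -24*(38 + (30 + 9/(-38))) = -24*(38 + (30 + 9*(-1/38))) = -24*(38 + (30 - 9/38)) = -24*(38 + 1131/38) = -24*2575/38 = -30900/19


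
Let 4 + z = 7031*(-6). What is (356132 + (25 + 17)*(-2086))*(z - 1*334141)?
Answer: -101052400120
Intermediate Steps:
z = -42190 (z = -4 + 7031*(-6) = -4 - 42186 = -42190)
(356132 + (25 + 17)*(-2086))*(z - 1*334141) = (356132 + (25 + 17)*(-2086))*(-42190 - 1*334141) = (356132 + 42*(-2086))*(-42190 - 334141) = (356132 - 87612)*(-376331) = 268520*(-376331) = -101052400120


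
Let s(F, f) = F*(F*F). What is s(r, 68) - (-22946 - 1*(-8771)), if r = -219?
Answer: -10489284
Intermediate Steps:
s(F, f) = F³ (s(F, f) = F*F² = F³)
s(r, 68) - (-22946 - 1*(-8771)) = (-219)³ - (-22946 - 1*(-8771)) = -10503459 - (-22946 + 8771) = -10503459 - 1*(-14175) = -10503459 + 14175 = -10489284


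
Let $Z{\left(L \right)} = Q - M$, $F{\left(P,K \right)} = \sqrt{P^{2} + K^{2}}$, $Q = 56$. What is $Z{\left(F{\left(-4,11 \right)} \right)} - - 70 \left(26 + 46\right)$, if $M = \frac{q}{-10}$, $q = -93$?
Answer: $\frac{50867}{10} \approx 5086.7$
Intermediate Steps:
$M = \frac{93}{10}$ ($M = - \frac{93}{-10} = \left(-93\right) \left(- \frac{1}{10}\right) = \frac{93}{10} \approx 9.3$)
$F{\left(P,K \right)} = \sqrt{K^{2} + P^{2}}$
$Z{\left(L \right)} = \frac{467}{10}$ ($Z{\left(L \right)} = 56 - \frac{93}{10} = \frac{467}{10}$)
$Z{\left(F{\left(-4,11 \right)} \right)} - - 70 \left(26 + 46\right) = \frac{467}{10} - - 70 \left(26 + 46\right) = \frac{467}{10} - \left(-70\right) 72 = \frac{467}{10} - -5040 = \frac{467}{10} + 5040 = \frac{50867}{10}$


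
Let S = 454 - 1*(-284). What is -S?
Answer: -738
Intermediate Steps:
S = 738 (S = 454 + 284 = 738)
-S = -1*738 = -738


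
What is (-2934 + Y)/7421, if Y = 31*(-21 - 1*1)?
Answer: -3616/7421 ≈ -0.48727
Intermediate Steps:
Y = -682 (Y = 31*(-21 - 1) = 31*(-22) = -682)
(-2934 + Y)/7421 = (-2934 - 682)/7421 = -3616*1/7421 = -3616/7421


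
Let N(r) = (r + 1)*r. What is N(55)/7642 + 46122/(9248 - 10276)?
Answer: -87324521/1963994 ≈ -44.463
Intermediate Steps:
N(r) = r*(1 + r) (N(r) = (1 + r)*r = r*(1 + r))
N(55)/7642 + 46122/(9248 - 10276) = (55*(1 + 55))/7642 + 46122/(9248 - 10276) = (55*56)*(1/7642) + 46122/(-1028) = 3080*(1/7642) + 46122*(-1/1028) = 1540/3821 - 23061/514 = -87324521/1963994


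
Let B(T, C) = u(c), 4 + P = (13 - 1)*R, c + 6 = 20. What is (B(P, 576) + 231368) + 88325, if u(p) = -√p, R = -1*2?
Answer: 319693 - √14 ≈ 3.1969e+5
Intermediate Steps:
c = 14 (c = -6 + 20 = 14)
R = -2
P = -28 (P = -4 + (13 - 1)*(-2) = -4 + 12*(-2) = -4 - 24 = -28)
B(T, C) = -√14
(B(P, 576) + 231368) + 88325 = (-√14 + 231368) + 88325 = (231368 - √14) + 88325 = 319693 - √14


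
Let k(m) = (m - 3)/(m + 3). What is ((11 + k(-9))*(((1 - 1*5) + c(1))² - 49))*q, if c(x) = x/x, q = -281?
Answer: 146120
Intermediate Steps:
c(x) = 1
k(m) = (-3 + m)/(3 + m)
((11 + k(-9))*(((1 - 1*5) + c(1))² - 49))*q = ((11 + (-3 - 9)/(3 - 9))*(((1 - 1*5) + 1)² - 49))*(-281) = ((11 - 12/(-6))*(((1 - 5) + 1)² - 49))*(-281) = ((11 - ⅙*(-12))*((-4 + 1)² - 49))*(-281) = ((11 + 2)*((-3)² - 49))*(-281) = (13*(9 - 49))*(-281) = (13*(-40))*(-281) = -520*(-281) = 146120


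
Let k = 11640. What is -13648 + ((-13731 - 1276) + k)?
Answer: -17015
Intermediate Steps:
-13648 + ((-13731 - 1276) + k) = -13648 + ((-13731 - 1276) + 11640) = -13648 + (-15007 + 11640) = -13648 - 3367 = -17015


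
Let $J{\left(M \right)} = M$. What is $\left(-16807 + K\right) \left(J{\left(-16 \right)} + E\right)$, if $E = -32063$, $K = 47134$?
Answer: $-972859833$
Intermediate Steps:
$\left(-16807 + K\right) \left(J{\left(-16 \right)} + E\right) = \left(-16807 + 47134\right) \left(-16 - 32063\right) = 30327 \left(-32079\right) = -972859833$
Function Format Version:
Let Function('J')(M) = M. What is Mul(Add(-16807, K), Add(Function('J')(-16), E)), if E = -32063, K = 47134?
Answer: -972859833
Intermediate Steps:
Mul(Add(-16807, K), Add(Function('J')(-16), E)) = Mul(Add(-16807, 47134), Add(-16, -32063)) = Mul(30327, -32079) = -972859833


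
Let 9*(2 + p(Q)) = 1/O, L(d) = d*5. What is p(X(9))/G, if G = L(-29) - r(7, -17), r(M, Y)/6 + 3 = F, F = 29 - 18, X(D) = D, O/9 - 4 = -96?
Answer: 14905/1438236 ≈ 0.010363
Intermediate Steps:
O = -828 (O = 36 + 9*(-96) = 36 - 864 = -828)
L(d) = 5*d
F = 11
r(M, Y) = 48 (r(M, Y) = -18 + 6*11 = -18 + 66 = 48)
G = -193 (G = 5*(-29) - 1*48 = -145 - 48 = -193)
p(Q) = -14905/7452 (p(Q) = -2 + (1/9)/(-828) = -2 + (1/9)*(-1/828) = -2 - 1/7452 = -14905/7452)
p(X(9))/G = -14905/7452/(-193) = -14905/7452*(-1/193) = 14905/1438236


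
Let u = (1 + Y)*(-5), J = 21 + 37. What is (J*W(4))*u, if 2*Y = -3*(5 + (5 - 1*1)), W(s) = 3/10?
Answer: 2175/2 ≈ 1087.5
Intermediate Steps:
W(s) = 3/10 (W(s) = 3*(⅒) = 3/10)
Y = -27/2 (Y = (-3*(5 + (5 - 1*1)))/2 = (-3*(5 + (5 - 1)))/2 = (-3*(5 + 4))/2 = (-3*9)/2 = (½)*(-27) = -27/2 ≈ -13.500)
J = 58
u = 125/2 (u = (1 - 27/2)*(-5) = -25/2*(-5) = 125/2 ≈ 62.500)
(J*W(4))*u = (58*(3/10))*(125/2) = (87/5)*(125/2) = 2175/2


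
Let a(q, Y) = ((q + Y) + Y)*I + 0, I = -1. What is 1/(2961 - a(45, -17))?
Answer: 1/2972 ≈ 0.00033647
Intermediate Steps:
a(q, Y) = -q - 2*Y (a(q, Y) = ((q + Y) + Y)*(-1) + 0 = ((Y + q) + Y)*(-1) + 0 = (q + 2*Y)*(-1) + 0 = (-q - 2*Y) + 0 = -q - 2*Y)
1/(2961 - a(45, -17)) = 1/(2961 - (-1*45 - 2*(-17))) = 1/(2961 - (-45 + 34)) = 1/(2961 - 1*(-11)) = 1/(2961 + 11) = 1/2972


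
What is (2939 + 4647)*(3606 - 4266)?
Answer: -5006760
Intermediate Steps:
(2939 + 4647)*(3606 - 4266) = 7586*(-660) = -5006760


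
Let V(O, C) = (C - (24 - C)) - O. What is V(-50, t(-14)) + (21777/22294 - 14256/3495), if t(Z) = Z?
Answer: -132515903/25972510 ≈ -5.1022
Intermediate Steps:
V(O, C) = -24 - O + 2*C (V(O, C) = (C + (-24 + C)) - O = (-24 + 2*C) - O = -24 - O + 2*C)
V(-50, t(-14)) + (21777/22294 - 14256/3495) = (-24 - 1*(-50) + 2*(-14)) + (21777/22294 - 14256/3495) = (-24 + 50 - 28) + (21777*(1/22294) - 14256*1/3495) = -2 + (21777/22294 - 4752/1165) = -2 - 80570883/25972510 = -132515903/25972510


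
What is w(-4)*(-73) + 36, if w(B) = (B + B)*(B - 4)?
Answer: -4636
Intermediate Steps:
w(B) = 2*B*(-4 + B) (w(B) = (2*B)*(-4 + B) = 2*B*(-4 + B))
w(-4)*(-73) + 36 = (2*(-4)*(-4 - 4))*(-73) + 36 = (2*(-4)*(-8))*(-73) + 36 = 64*(-73) + 36 = -4672 + 36 = -4636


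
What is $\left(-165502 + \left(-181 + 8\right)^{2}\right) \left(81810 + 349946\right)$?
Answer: $-58534456188$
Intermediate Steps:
$\left(-165502 + \left(-181 + 8\right)^{2}\right) \left(81810 + 349946\right) = \left(-165502 + \left(-173\right)^{2}\right) 431756 = \left(-165502 + 29929\right) 431756 = \left(-135573\right) 431756 = -58534456188$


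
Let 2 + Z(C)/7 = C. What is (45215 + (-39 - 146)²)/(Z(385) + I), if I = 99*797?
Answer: 4965/5099 ≈ 0.97372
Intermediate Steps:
Z(C) = -14 + 7*C
I = 78903
(45215 + (-39 - 146)²)/(Z(385) + I) = (45215 + (-39 - 146)²)/((-14 + 7*385) + 78903) = (45215 + (-185)²)/((-14 + 2695) + 78903) = (45215 + 34225)/(2681 + 78903) = 79440/81584 = 79440*(1/81584) = 4965/5099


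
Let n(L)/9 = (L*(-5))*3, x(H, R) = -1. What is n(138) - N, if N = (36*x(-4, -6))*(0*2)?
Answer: -18630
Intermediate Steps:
N = 0 (N = (36*(-1))*(0*2) = -36*0 = 0)
n(L) = -135*L (n(L) = 9*((L*(-5))*3) = 9*(-5*L*3) = 9*(-15*L) = -135*L)
n(138) - N = -135*138 - 1*0 = -18630 + 0 = -18630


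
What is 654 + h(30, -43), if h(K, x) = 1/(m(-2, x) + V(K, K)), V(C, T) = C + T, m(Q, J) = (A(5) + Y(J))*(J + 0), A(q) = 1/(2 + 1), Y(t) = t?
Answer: 3717339/5684 ≈ 654.00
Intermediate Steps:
A(q) = ⅓ (A(q) = 1/3 = ⅓)
m(Q, J) = J*(⅓ + J) (m(Q, J) = (⅓ + J)*(J + 0) = (⅓ + J)*J = J*(⅓ + J))
h(K, x) = 1/(2*K + x*(⅓ + x)) (h(K, x) = 1/(x*(⅓ + x) + (K + K)) = 1/(x*(⅓ + x) + 2*K) = 1/(2*K + x*(⅓ + x)))
654 + h(30, -43) = 654 + 3/(6*30 - 43*(1 + 3*(-43))) = 654 + 3/(180 - 43*(1 - 129)) = 654 + 3/(180 - 43*(-128)) = 654 + 3/(180 + 5504) = 654 + 3/5684 = 3717339/5684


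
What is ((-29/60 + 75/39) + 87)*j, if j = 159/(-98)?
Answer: -3656099/25480 ≈ -143.49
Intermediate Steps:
j = -159/98 (j = 159*(-1/98) = -159/98 ≈ -1.6224)
((-29/60 + 75/39) + 87)*j = ((-29/60 + 75/39) + 87)*(-159/98) = ((-29*1/60 + 75*(1/39)) + 87)*(-159/98) = ((-29/60 + 25/13) + 87)*(-159/98) = (1123/780 + 87)*(-159/98) = (68983/780)*(-159/98) = -3656099/25480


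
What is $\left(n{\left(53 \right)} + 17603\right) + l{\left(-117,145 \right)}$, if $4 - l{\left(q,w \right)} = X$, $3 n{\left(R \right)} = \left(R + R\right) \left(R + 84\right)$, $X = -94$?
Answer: $\frac{67625}{3} \approx 22542.0$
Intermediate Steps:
$n{\left(R \right)} = \frac{2 R \left(84 + R\right)}{3}$ ($n{\left(R \right)} = \frac{\left(R + R\right) \left(R + 84\right)}{3} = \frac{2 R \left(84 + R\right)}{3}$)
$l{\left(q,w \right)} = 98$ ($l{\left(q,w \right)} = 4 - -94 = 4 + 94 = 98$)
$\left(n{\left(53 \right)} + 17603\right) + l{\left(-117,145 \right)} = \left(\frac{2}{3} \cdot 53 \left(84 + 53\right) + 17603\right) + 98 = \left(\frac{2}{3} \cdot 53 \cdot 137 + 17603\right) + 98 = \left(\frac{14522}{3} + 17603\right) + 98 = \frac{67331}{3} + 98 = \frac{67625}{3}$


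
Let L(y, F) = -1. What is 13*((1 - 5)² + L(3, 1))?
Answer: 195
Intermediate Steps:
13*((1 - 5)² + L(3, 1)) = 13*((1 - 5)² - 1) = 13*((-4)² - 1) = 13*(16 - 1) = 13*15 = 195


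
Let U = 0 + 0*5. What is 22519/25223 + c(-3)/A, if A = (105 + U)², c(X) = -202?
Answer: 243176929/278083575 ≈ 0.87447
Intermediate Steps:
U = 0 (U = 0 + 0 = 0)
A = 11025 (A = (105 + 0)² = 105² = 11025)
22519/25223 + c(-3)/A = 22519/25223 - 202/11025 = 243176929/278083575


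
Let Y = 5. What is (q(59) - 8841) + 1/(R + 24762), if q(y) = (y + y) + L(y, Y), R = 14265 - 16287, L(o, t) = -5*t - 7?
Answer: -199088699/22740 ≈ -8755.0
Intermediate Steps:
L(o, t) = -7 - 5*t
R = -2022
q(y) = -32 + 2*y (q(y) = (y + y) + (-7 - 5*5) = 2*y + (-7 - 25) = 2*y - 32 = -32 + 2*y)
(q(59) - 8841) + 1/(R + 24762) = ((-32 + 2*59) - 8841) + 1/(-2022 + 24762) = ((-32 + 118) - 8841) + 1/22740 = (86 - 8841) + 1/22740 = -8755 + 1/22740 = -199088699/22740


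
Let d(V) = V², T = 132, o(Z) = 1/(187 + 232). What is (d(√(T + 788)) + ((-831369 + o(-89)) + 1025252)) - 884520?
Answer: -288991422/419 ≈ -6.8972e+5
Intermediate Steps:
o(Z) = 1/419
(d(√(T + 788)) + ((-831369 + o(-89)) + 1025252)) - 884520 = ((√(132 + 788))² + ((-831369 + 1/419) + 1025252)) - 884520 = ((√920)² + (-348343610/419 + 1025252)) - 884520 = ((2*√230)² + 81236978/419) - 884520 = (920 + 81236978/419) - 884520 = 81622458/419 - 884520 = -288991422/419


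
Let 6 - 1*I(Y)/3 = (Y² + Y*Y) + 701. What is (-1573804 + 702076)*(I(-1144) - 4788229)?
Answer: 11021021737440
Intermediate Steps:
I(Y) = -2085 - 6*Y² (I(Y) = 18 - 3*((Y² + Y*Y) + 701) = 18 - 3*((Y² + Y²) + 701) = 18 - 3*(2*Y² + 701) = 18 - 3*(701 + 2*Y²) = 18 + (-2103 - 6*Y²) = -2085 - 6*Y²)
(-1573804 + 702076)*(I(-1144) - 4788229) = (-1573804 + 702076)*((-2085 - 6*(-1144)²) - 4788229) = -871728*((-2085 - 6*1308736) - 4788229) = -871728*((-2085 - 7852416) - 4788229) = -871728*(-7854501 - 4788229) = -871728*(-12642730) = 11021021737440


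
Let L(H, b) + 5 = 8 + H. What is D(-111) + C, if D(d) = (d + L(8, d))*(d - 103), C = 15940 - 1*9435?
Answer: 27905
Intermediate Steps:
L(H, b) = 3 + H (L(H, b) = -5 + (8 + H) = 3 + H)
C = 6505 (C = 15940 - 9435 = 6505)
D(d) = (-103 + d)*(11 + d) (D(d) = (d + (3 + 8))*(d - 103) = (d + 11)*(-103 + d) = (11 + d)*(-103 + d) = (-103 + d)*(11 + d))
D(-111) + C = (-1133 + (-111)² - 92*(-111)) + 6505 = (-1133 + 12321 + 10212) + 6505 = 21400 + 6505 = 27905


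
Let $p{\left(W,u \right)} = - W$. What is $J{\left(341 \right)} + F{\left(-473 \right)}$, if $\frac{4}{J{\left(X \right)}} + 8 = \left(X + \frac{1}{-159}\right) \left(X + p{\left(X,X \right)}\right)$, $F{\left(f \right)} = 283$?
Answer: $\frac{565}{2} \approx 282.5$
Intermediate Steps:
$J{\left(X \right)} = - \frac{1}{2}$ ($J{\left(X \right)} = \frac{4}{-8 + \left(X + \frac{1}{-159}\right) \left(X - X\right)} = \frac{4}{-8 + \left(X - \frac{1}{159}\right) 0} = \frac{4}{-8 + \left(- \frac{1}{159} + X\right) 0} = \frac{4}{-8 + 0} = \frac{4}{-8} = 4 \left(- \frac{1}{8}\right) = - \frac{1}{2}$)
$J{\left(341 \right)} + F{\left(-473 \right)} = - \frac{1}{2} + 283 = \frac{565}{2}$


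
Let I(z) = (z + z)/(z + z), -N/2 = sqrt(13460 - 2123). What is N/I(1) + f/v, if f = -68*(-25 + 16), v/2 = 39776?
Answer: 153/19888 - 2*sqrt(11337) ≈ -212.94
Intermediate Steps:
v = 79552 (v = 2*39776 = 79552)
f = 612 (f = -68*(-9) = 612)
N = -2*sqrt(11337) (N = -2*sqrt(13460 - 2123) = -2*sqrt(11337) ≈ -212.95)
I(z) = 1 (I(z) = (2*z)/((2*z)) = (2*z)*(1/(2*z)) = 1)
N/I(1) + f/v = -2*sqrt(11337)/1 + 612/79552 = -2*sqrt(11337)*1 + 612*(1/79552) = -2*sqrt(11337) + 153/19888 = 153/19888 - 2*sqrt(11337)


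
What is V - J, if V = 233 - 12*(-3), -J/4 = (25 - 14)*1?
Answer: 313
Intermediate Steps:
J = -44 (J = -4*(25 - 14) = -44 ≈ -44.000)
V = 269 (V = 233 + 36 = 269)
V - J = 269 - 1*(-44) = 269 + 44 = 313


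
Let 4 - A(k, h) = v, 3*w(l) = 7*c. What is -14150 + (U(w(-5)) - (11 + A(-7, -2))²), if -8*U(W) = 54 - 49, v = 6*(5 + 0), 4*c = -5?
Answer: -115005/8 ≈ -14376.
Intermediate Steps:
c = -5/4 (c = (¼)*(-5) = -5/4 ≈ -1.2500)
w(l) = -35/12 (w(l) = (7*(-5/4))/3 = (⅓)*(-35/4) = -35/12)
v = 30 (v = 6*5 = 30)
A(k, h) = -26 (A(k, h) = 4 - 1*30 = 4 - 30 = -26)
U(W) = -5/8 (U(W) = -(54 - 49)/8 = -⅛*5 = -5/8)
-14150 + (U(w(-5)) - (11 + A(-7, -2))²) = -14150 + (-5/8 - (11 - 26)²) = -14150 + (-5/8 - 1*(-15)²) = -14150 + (-5/8 - 1*225) = -14150 + (-5/8 - 225) = -14150 - 1805/8 = -115005/8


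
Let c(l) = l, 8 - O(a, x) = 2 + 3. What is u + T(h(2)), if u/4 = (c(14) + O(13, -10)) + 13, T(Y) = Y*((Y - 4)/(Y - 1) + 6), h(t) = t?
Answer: 128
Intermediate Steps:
O(a, x) = 3 (O(a, x) = 8 - (2 + 3) = 8 - 1*5 = 8 - 5 = 3)
T(Y) = Y*(6 + (-4 + Y)/(-1 + Y)) (T(Y) = Y*((-4 + Y)/(-1 + Y) + 6) = Y*(6 + (-4 + Y)/(-1 + Y)))
u = 120 (u = 4*((14 + 3) + 13) = 4*(17 + 13) = 4*30 = 120)
u + T(h(2)) = 120 + 2*(-10 + 7*2)/(-1 + 2) = 120 + 2*(-10 + 14)/1 = 120 + 2*1*4 = 120 + 8 = 128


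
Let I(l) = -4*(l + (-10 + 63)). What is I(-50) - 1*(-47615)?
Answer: 47603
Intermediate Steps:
I(l) = -212 - 4*l (I(l) = -4*(l + 53) = -4*(53 + l) = -212 - 4*l)
I(-50) - 1*(-47615) = (-212 - 4*(-50)) - 1*(-47615) = (-212 + 200) + 47615 = -12 + 47615 = 47603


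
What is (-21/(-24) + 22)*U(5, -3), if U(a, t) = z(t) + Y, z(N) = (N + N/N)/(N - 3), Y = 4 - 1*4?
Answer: 61/8 ≈ 7.6250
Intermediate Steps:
Y = 0 (Y = 4 - 4 = 0)
z(N) = (1 + N)/(-3 + N) (z(N) = (N + 1)/(-3 + N) = (1 + N)/(-3 + N))
U(a, t) = (1 + t)/(-3 + t) (U(a, t) = (1 + t)/(-3 + t) + 0 = (1 + t)/(-3 + t))
(-21/(-24) + 22)*U(5, -3) = (-21/(-24) + 22)*((1 - 3)/(-3 - 3)) = (-21*(-1/24) + 22)*(-2/(-6)) = (7/8 + 22)*(-1/6*(-2)) = (183/8)*(1/3) = 61/8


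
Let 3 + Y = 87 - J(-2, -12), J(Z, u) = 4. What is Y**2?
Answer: 6400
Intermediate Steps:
Y = 80 (Y = -3 + (87 - 1*4) = -3 + (87 - 4) = -3 + 83 = 80)
Y**2 = 80**2 = 6400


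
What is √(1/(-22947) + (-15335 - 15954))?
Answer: 2*I*√4118921582937/22947 ≈ 176.89*I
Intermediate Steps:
√(1/(-22947) + (-15335 - 15954)) = √(-1/22947 - 31289) = √(-717988684/22947) = 2*I*√4118921582937/22947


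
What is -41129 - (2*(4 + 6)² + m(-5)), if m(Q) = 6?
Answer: -41335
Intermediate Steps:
-41129 - (2*(4 + 6)² + m(-5)) = -41129 - (2*(4 + 6)² + 6) = -41129 - (2*10² + 6) = -41129 - (2*100 + 6) = -41129 - (200 + 6) = -41129 - 1*206 = -41129 - 206 = -41335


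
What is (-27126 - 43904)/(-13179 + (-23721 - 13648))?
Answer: 35515/25274 ≈ 1.4052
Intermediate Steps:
(-27126 - 43904)/(-13179 + (-23721 - 13648)) = -71030/(-13179 - 37369) = -71030/(-50548) = -71030*(-1/50548) = 35515/25274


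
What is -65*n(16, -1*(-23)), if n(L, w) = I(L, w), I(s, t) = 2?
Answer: -130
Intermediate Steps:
n(L, w) = 2
-65*n(16, -1*(-23)) = -65*2 = -130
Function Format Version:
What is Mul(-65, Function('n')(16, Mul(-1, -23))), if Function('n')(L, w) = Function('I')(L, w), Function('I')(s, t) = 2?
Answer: -130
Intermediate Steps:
Function('n')(L, w) = 2
Mul(-65, Function('n')(16, Mul(-1, -23))) = Mul(-65, 2) = -130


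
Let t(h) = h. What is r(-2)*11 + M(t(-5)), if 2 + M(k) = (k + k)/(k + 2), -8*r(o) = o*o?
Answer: -25/6 ≈ -4.1667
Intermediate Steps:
r(o) = -o²/8 (r(o) = -o*o/8 = -o²/8)
M(k) = -2 + 2*k/(2 + k) (M(k) = -2 + (k + k)/(k + 2) = -2 + (2*k)/(2 + k) = -2 + 2*k/(2 + k))
r(-2)*11 + M(t(-5)) = -⅛*(-2)²*11 - 4/(2 - 5) = -⅛*4*11 - 4/(-3) = -½*11 - 4*(-⅓) = -11/2 + 4/3 = -25/6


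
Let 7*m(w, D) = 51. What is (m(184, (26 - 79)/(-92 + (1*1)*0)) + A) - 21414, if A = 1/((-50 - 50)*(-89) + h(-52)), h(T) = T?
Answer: -189406607/8848 ≈ -21407.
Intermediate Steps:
A = 1/8848 (A = 1/((-50 - 50)*(-89) - 52) = 1/(-100*(-89) - 52) = 1/(8900 - 52) = 1/8848 ≈ 0.00011302)
m(w, D) = 51/7 (m(w, D) = (⅐)*51 = 51/7)
(m(184, (26 - 79)/(-92 + (1*1)*0)) + A) - 21414 = (51/7 + 1/8848) - 21414 = 64465/8848 - 21414 = -189406607/8848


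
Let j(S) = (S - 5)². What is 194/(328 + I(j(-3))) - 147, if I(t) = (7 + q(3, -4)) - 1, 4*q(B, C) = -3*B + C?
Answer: -193705/1323 ≈ -146.41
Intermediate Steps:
q(B, C) = -3*B/4 + C/4 (q(B, C) = (-3*B + C)/4 = (C - 3*B)/4 = -3*B/4 + C/4)
j(S) = (-5 + S)²
I(t) = 11/4 (I(t) = (7 + (-¾*3 + (¼)*(-4))) - 1 = (7 + (-9/4 - 1)) - 1 = (7 - 13/4) - 1 = 15/4 - 1 = 11/4)
194/(328 + I(j(-3))) - 147 = 194/(328 + 11/4) - 147 = 194/(1323/4) - 147 = 194*(4/1323) - 147 = 776/1323 - 147 = -193705/1323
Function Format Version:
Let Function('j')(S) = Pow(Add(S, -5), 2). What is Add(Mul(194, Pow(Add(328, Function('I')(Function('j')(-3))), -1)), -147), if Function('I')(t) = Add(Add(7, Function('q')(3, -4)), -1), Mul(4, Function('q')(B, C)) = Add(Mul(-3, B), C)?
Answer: Rational(-193705, 1323) ≈ -146.41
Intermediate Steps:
Function('q')(B, C) = Add(Mul(Rational(-3, 4), B), Mul(Rational(1, 4), C)) (Function('q')(B, C) = Mul(Rational(1, 4), Add(Mul(-3, B), C)) = Mul(Rational(1, 4), Add(C, Mul(-3, B))) = Add(Mul(Rational(-3, 4), B), Mul(Rational(1, 4), C)))
Function('j')(S) = Pow(Add(-5, S), 2)
Function('I')(t) = Rational(11, 4) (Function('I')(t) = Add(Add(7, Add(Mul(Rational(-3, 4), 3), Mul(Rational(1, 4), -4))), -1) = Add(Add(7, Add(Rational(-9, 4), -1)), -1) = Add(Add(7, Rational(-13, 4)), -1) = Add(Rational(15, 4), -1) = Rational(11, 4))
Add(Mul(194, Pow(Add(328, Function('I')(Function('j')(-3))), -1)), -147) = Add(Mul(194, Pow(Add(328, Rational(11, 4)), -1)), -147) = Add(Mul(194, Pow(Rational(1323, 4), -1)), -147) = Add(Mul(194, Rational(4, 1323)), -147) = Add(Rational(776, 1323), -147) = Rational(-193705, 1323)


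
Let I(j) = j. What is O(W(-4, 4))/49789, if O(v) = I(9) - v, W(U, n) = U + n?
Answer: 9/49789 ≈ 0.00018076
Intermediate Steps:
O(v) = 9 - v
O(W(-4, 4))/49789 = (9 - (-4 + 4))/49789 = (9 - 1*0)*(1/49789) = (9 + 0)*(1/49789) = 9*(1/49789) = 9/49789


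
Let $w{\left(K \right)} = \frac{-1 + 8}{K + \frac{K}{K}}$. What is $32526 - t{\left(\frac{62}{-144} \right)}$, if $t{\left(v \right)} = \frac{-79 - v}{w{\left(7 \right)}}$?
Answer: $\frac{2054795}{63} \approx 32616.0$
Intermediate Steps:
$w{\left(K \right)} = \frac{7}{1 + K}$ ($w{\left(K \right)} = \frac{7}{K + 1} = \frac{7}{1 + K}$)
$t{\left(v \right)} = - \frac{632}{7} - \frac{8 v}{7}$ ($t{\left(v \right)} = \frac{-79 - v}{7 \frac{1}{1 + 7}} = \frac{-79 - v}{7 \cdot \frac{1}{8}} = \frac{-79 - v}{\frac{7}{8}} = \left(-79 - v\right) \frac{8}{7} = - \frac{632}{7} - \frac{8 v}{7}$)
$32526 - t{\left(\frac{62}{-144} \right)} = 32526 - \left(- \frac{632}{7} - \frac{8 \frac{62}{-144}}{7}\right) = 32526 - \left(- \frac{632}{7} - \frac{8 \cdot 62 \left(- \frac{1}{144}\right)}{7}\right) = 32526 - \left(- \frac{632}{7} - - \frac{31}{63}\right) = 32526 - \left(- \frac{632}{7} + \frac{31}{63}\right) = 32526 - - \frac{5657}{63} = 32526 + \frac{5657}{63} = \frac{2054795}{63}$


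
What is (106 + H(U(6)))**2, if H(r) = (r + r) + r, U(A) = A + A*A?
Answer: 53824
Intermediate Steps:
U(A) = A + A**2
H(r) = 3*r (H(r) = 2*r + r = 3*r)
(106 + H(U(6)))**2 = (106 + 3*(6*(1 + 6)))**2 = (106 + 3*(6*7))**2 = (106 + 3*42)**2 = (106 + 126)**2 = 232**2 = 53824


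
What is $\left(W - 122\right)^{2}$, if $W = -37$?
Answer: $25281$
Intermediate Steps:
$\left(W - 122\right)^{2} = \left(-37 - 122\right)^{2} = \left(-159\right)^{2} = 25281$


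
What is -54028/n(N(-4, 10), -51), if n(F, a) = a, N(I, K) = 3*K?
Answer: 54028/51 ≈ 1059.4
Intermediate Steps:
-54028/n(N(-4, 10), -51) = -54028/(-51) = -54028*(-1/51) = 54028/51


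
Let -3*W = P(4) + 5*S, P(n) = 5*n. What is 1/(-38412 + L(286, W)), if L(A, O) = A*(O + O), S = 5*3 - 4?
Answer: -1/52712 ≈ -1.8971e-5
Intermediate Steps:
S = 11 (S = 15 - 4 = 11)
W = -25 (W = -(5*4 + 5*11)/3 = -(20 + 55)/3 = -⅓*75 = -25)
L(A, O) = 2*A*O (L(A, O) = A*(2*O) = 2*A*O)
1/(-38412 + L(286, W)) = 1/(-38412 + 2*286*(-25)) = 1/(-38412 - 14300) = 1/(-52712) = -1/52712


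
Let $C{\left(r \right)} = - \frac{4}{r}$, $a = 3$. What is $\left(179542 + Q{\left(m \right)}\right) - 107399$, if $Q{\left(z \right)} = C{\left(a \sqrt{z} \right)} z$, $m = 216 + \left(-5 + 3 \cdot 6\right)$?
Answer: $72143 - \frac{4 \sqrt{229}}{3} \approx 72123.0$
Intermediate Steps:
$m = 229$ ($m = 216 + \left(-5 + 18\right) = 216 + 13 = 229$)
$Q{\left(z \right)} = - \frac{4 \sqrt{z}}{3}$ ($Q{\left(z \right)} = - \frac{4}{3 \sqrt{z}} z = - \frac{4 \sqrt{z}}{3}$)
$\left(179542 + Q{\left(m \right)}\right) - 107399 = \left(179542 - \frac{4 \sqrt{229}}{3}\right) - 107399 = 72143 - \frac{4 \sqrt{229}}{3}$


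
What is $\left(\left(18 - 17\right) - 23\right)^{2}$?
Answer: $484$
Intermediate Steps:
$\left(\left(18 - 17\right) - 23\right)^{2} = \left(1 - 23\right)^{2} = \left(-22\right)^{2} = 484$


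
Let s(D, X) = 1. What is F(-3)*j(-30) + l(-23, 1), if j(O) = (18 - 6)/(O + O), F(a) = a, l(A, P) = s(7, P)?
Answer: 8/5 ≈ 1.6000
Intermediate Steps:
l(A, P) = 1
j(O) = 6/O (j(O) = 12/((2*O)) = 12*(1/(2*O)) = 6/O)
F(-3)*j(-30) + l(-23, 1) = -18/(-30) + 1 = -18*(-1)/30 + 1 = -3*(-1/5) + 1 = 3/5 + 1 = 8/5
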